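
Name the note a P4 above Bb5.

Counting four letter names up from B lands on E.
Moving 5 semitones up from Bb5 (the size of a perfect fourth) reaches Eb6.

Eb6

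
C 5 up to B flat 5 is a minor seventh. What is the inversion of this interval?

Interval numbers invert to sum to nine: 7 + 2 = 9, so a seventh inverts to a second.
And minor becomes major under inversion, so we get a major second.

M2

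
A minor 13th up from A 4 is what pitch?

F 6

The thirteenth's letter: A up six letter names plus an octave → F.
Moving 20 semitones up from A4 (the size of a minor thirteenth) reaches F6.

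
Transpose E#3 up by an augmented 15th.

E##5

For a fifteenth the letter name doesn't change: still E, two octaves up.
Moving 25 semitones up from E#3 (the size of an augmented fifteenth) reaches E##5.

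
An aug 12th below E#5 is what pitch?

Counting five letter names plus an octave down from E lands on A.
An augmented twelfth spans 20 semitones, so from E#5 the target pitch is A3.

A3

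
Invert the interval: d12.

First reduce the compound diminished twelfth to its simple form, a diminished fifth.
Inverted interval numbers add to nine, so a fifth pairs with a fourth (5 + 4 = 9).
And diminished becomes augmented under inversion, so we get an augmented fourth.

augmented 4th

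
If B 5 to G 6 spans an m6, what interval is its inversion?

Inverted interval numbers add to nine, so a sixth pairs with a third (6 + 3 = 9).
And minor becomes major under inversion, so we get a major third.

major 3rd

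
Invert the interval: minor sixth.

The rule of nine gives the new number: 9 − 6 = 3, so a sixth becomes a third.
And minor becomes major under inversion, so we get a major third.

M3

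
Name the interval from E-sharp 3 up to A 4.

E to A spans four letter names (E-F-G-A), plus an octave — that makes it an eleventh of some quality.
E#3 to A4 spans 16 semitones — one semitone narrower than the perfect eleventh (17) — giving a diminished eleventh.
(Equivalently, a compound diminished fourth: a diminished fourth plus an octave.)

diminished 11th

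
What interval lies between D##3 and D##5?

P15

D to D is the same letter name, plus 2 octaves, so the interval is some kind of fifteenth.
The perfect fifteenth spans 24 semitones, and D##3 to D##5 is exactly 24 semitones — so this is a perfect fifteenth.
(Equivalently, a compound perfect octave: a perfect octave plus an octave.)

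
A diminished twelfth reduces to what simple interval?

d5

Each octave removed subtracts seven from the number: 12 − 7 = 5.
That makes a diminished twelfth a compound diminished fifth — an octave plus a diminished fifth.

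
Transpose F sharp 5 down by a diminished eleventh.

C double-sharp 4

The eleventh's letter: F down four letter names plus an octave → C.
Moving 16 semitones down from F#5 (the size of a diminished eleventh) reaches C##4.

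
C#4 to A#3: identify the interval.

Descending from C#4 to A#3 is the same interval as ascending A#3 to C#4.
A to C spans three letter names (A-B-C), so the interval is some kind of third.
A major third would be 4 semitones, but A#3 to C#4 is 3 — one semitone narrower, making it a minor third.

minor third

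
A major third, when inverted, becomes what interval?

minor 6th

The rule of nine gives the new number: 9 − 3 = 6, so a third becomes a sixth.
And major becomes minor under inversion, so we get a minor sixth.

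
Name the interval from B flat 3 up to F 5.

perfect 12th

B to F spans five letter names (B-C-D-E-F), plus an octave, so the interval is some kind of twelfth.
The perfect twelfth spans 19 semitones, and Bb3 to F5 is exactly 19 semitones — so this is a perfect twelfth.
(Equivalently, a compound perfect fifth: a perfect fifth plus an octave.)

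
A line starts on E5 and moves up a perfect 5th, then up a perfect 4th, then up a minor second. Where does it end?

F6

A perfect fifth up from E5 is B5.
A perfect fourth up from B5 is E6.
Up a minor second from E6: F6 (1 semitone up).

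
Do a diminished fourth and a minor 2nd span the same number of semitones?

No

A diminished fourth is 4 semitones but a minor second is 1 semitone — different sizes.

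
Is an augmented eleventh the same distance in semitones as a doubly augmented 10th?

Both span 18 semitones: an augmented eleventh and a doubly augmented tenth are the same chromatic distance.

Yes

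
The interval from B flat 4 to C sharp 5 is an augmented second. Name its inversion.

Inverted interval numbers add to nine, so a second pairs with a seventh (2 + 7 = 9).
Quality inverts too: augmented becomes diminished. That makes the inversion a diminished seventh.

d7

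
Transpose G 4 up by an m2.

A-flat 4

Two letter names up from G: A.
Moving 1 semitone up from G4 (the size of a minor second) reaches Ab4.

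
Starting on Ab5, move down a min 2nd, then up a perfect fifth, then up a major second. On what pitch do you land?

E6

Ab5 down a minor second → G5 (1 semitone).
A perfect fifth up from G5 is D6.
D6 up a major second → E6 (2 semitones).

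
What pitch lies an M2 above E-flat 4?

F 4

Two letter names up from E: F.
Moving 2 semitones up from Eb4 (the size of a major second) reaches F4.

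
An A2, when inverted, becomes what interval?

diminished 7th

The rule of nine gives the new number: 9 − 2 = 7, so a second becomes a seventh.
The quality also flips — augmented becomes diminished — giving a diminished seventh.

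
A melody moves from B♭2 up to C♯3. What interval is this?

augmented second

B to C spans two letter names (B-C), so the interval is some kind of second.
Bb2 to C#3 spans 3 semitones — one semitone wider than the major second (2) — giving an augmented second.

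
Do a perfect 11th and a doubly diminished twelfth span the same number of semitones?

A perfect eleventh spans 17 semitones, and a doubly diminished twelfth also spans 17 semitones — they're enharmonic.

Yes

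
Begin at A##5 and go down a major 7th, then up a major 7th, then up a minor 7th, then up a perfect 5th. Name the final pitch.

A major seventh down from A##5 is B#4.
A major seventh up from B#4 is A##5.
A##5 up a minor seventh → G##6 (10 semitones).
A perfect fifth up from G##6 is D##7.

D##7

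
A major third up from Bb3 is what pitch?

The third takes the letter from B up to D.
A major third is 4 semitones; 4 semitones up from Bb3 gives D4.

D4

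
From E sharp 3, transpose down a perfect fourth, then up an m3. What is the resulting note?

D sharp 3

Down a perfect fourth from E#3: B#2 (5 semitones down).
Up a minor third from B#2: D#3 (3 semitones up).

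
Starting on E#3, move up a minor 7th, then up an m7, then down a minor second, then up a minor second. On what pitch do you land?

Up a minor seventh from E#3: D#4 (10 semitones up).
Up a minor seventh from D#4: C#5 (10 semitones up).
A minor second down from C#5 is B#4.
B#4 up a minor second → C#5 (1 semitone).

C#5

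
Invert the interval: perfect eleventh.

perfect 5th

First reduce the compound perfect eleventh to its simple form, a perfect fourth.
Interval numbers invert to sum to nine: 4 + 5 = 9, so a fourth inverts to a fifth.
And perfect stays perfect under inversion, so we get a perfect fifth.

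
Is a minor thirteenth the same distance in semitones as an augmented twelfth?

A minor thirteenth = 20 semitones = an augmented twelfth; enharmonically equal.

Yes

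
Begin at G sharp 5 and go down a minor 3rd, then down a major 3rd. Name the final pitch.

A minor third down from G#5 is E#5.
E#5 down a major third → C#5 (4 semitones).

C sharp 5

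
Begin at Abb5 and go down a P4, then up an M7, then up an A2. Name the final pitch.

A perfect fourth down from Abb5 is Ebb5.
Ebb5 up a major seventh → Db6 (11 semitones).
Db6 up an augmented second → E6 (3 semitones).

E6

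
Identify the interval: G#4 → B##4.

augmented third

G to B spans three letter names (G-A-B), so the interval is some kind of third.
A major third would be 4 semitones; G#4 to B##4 is 5, one semitone wider, so the interval is augmented.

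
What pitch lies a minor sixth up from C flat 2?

A double-flat 2

Counting six letter names up from C lands on A.
Moving 8 semitones up from Cb2 (the size of a minor sixth) reaches Abb2.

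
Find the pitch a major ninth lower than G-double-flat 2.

F-double-flat 1

Two letters down from G (plus an octave) reaches F.
A major ninth spans 14 semitones, so from Gbb2 the target pitch is Fbb1.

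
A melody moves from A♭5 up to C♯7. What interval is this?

A to C spans three letter names (A-B-C), plus an octave, so the interval is some kind of tenth.
Ab5 to C#7 spans 17 semitones — one semitone wider than the major tenth (16) — giving an augmented tenth.
(Equivalently, a compound augmented third: an augmented third plus an octave.)

augmented tenth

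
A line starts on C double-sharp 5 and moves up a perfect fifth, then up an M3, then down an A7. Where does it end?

C sharp 5

Up a perfect fifth from C##5: G##5 (7 semitones up).
Up a major third from G##5: B##5 (4 semitones up).
An augmented seventh down from B##5 is C#5.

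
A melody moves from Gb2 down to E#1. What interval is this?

Descending from Gb2 to E#1 is the same interval as ascending E#1 to Gb2.
E to G spans three letter names (E-F-G), plus an octave — that makes it a tenth of some quality.
A major tenth would be 16 semitones; E#1 to Gb2 is 13, three semitones narrower, so the interval is doubly diminished.
(Equivalently, a compound doubly diminished third: a doubly diminished third plus an octave.)

doubly diminished tenth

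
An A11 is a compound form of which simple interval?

Subtracting seven from the interval number removes an octave: 11 − 7 = 4.
That makes an augmented eleventh a compound augmented fourth — an octave plus an augmented fourth.

augmented 4th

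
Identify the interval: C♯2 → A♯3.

major thirteenth

C to A spans six letter names (C-D-E-F-G-A), plus an octave, so the interval is some kind of thirteenth.
C#2 to A#3 is 21 semitones, matching the major thirteenth exactly, so the quality is major.
(Equivalently, a compound major sixth: a major sixth plus an octave.)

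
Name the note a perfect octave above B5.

B6

For an octave the letter name doesn't change: still B, an octave up.
Moving 12 semitones up from B5 (the size of a perfect octave) reaches B6.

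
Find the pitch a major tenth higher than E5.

G#6

Counting three letter names plus an octave up from E lands on G.
A major tenth spans 16 semitones, so from E5 the target pitch is G#6.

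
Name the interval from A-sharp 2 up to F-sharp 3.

minor 6th

A to F spans six letter names (A-B-C-D-E-F) — that makes it a sixth of some quality.
A#2 to F#3 is 8 semitones, a half step short of the major sixth (9), so this is minor.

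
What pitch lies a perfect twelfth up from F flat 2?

Counting five letter names plus an octave up from F lands on C.
A perfect twelfth spans 19 semitones, so from Fb2 the target pitch is Cb4.

C flat 4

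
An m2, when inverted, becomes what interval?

M7

The rule of nine gives the new number: 9 − 2 = 7, so a second becomes a seventh.
The quality also flips — minor becomes major — giving a major seventh.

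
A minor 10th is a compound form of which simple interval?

minor third

Take out an octave (7 from the number): 10 − 7 = 3.
Quality carries through unchanged, so the simple form is a minor third.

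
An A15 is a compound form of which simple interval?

augmented octave

Take out an octave (7 from the number): 15 − 7 = 8.
That makes an augmented fifteenth a compound augmented octave — an octave plus an augmented octave.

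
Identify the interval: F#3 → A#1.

Descending from F#3 to A#1 is the same interval as ascending A#1 to F#3.
A to F spans six letter names (A-B-C-D-E-F), plus an octave: a thirteenth.
A#1 to F#3 is 20 semitones, a half step short of the major thirteenth (21), so this is minor.
(Equivalently, a compound minor sixth: a minor sixth plus an octave.)

minor 13th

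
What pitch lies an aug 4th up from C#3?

F##3

The fourth takes the letter from C up to F.
An augmented fourth spans 6 semitones, so from C#3 the target pitch is F##3.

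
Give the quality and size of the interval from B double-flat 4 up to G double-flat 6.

minor thirteenth

B to G spans six letter names (B-C-D-E-F-G), plus an octave: a thirteenth.
Bbb4 to Gbb6 is 20 semitones, a half step short of the major thirteenth (21), so this is minor.
(Equivalently, a compound minor sixth: a minor sixth plus an octave.)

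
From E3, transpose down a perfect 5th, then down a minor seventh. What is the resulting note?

B1

A perfect fifth down from E3 is A2.
A minor seventh down from A2 is B1.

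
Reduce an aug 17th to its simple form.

augmented third

Each octave removed subtracts seven from the number: 17 − 14 = 3.
That makes an augmented seventeenth a compound augmented third — 2 octaves plus an augmented third.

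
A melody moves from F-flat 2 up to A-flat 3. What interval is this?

M10

F to A spans three letter names (F-G-A), plus an octave — that makes it a tenth of some quality.
The major tenth spans 16 semitones, and Fb2 to Ab3 is exactly 16 semitones — so this is a major tenth.
(Equivalently, a compound major third: a major third plus an octave.)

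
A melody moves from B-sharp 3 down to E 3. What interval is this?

augmented 5th

Descending from B#3 to E3 is the same interval as ascending E3 to B#3.
E to B spans five letter names (E-F-G-A-B), so the interval is some kind of fifth.
A perfect fifth would be 7 semitones; E3 to B#3 is 8, one semitone wider, so the interval is augmented.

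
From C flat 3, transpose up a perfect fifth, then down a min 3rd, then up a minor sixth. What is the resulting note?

A perfect fifth up from Cb3 is Gb3.
Down a minor third from Gb3: Eb3 (3 semitones down).
A minor sixth up from Eb3 is Cb4.

C flat 4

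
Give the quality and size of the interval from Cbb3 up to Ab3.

C to A spans six letter names (C-D-E-F-G-A): a sixth.
Cbb3 to Ab3 spans 10 semitones — one semitone wider than the major sixth (9) — giving an augmented sixth.

augmented sixth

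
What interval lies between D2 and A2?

perfect 5th

D to A spans five letter names (D-E-F-G-A): a fifth.
Counting semitones, D2→A2 is 7, which is the perfect fifth.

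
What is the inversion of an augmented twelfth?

diminished 4th

First reduce the compound augmented twelfth to its simple form, an augmented fifth.
The rule of nine gives the new number: 9 − 5 = 4, so a fifth becomes a fourth.
And augmented becomes diminished under inversion, so we get a diminished fourth.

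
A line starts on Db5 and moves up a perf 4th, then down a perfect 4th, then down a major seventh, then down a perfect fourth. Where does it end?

Bbb3

Up a perfect fourth from Db5: Gb5 (5 semitones up).
Gb5 down a perfect fourth → Db5 (5 semitones).
Down a major seventh from Db5: Ebb4 (11 semitones down).
A perfect fourth down from Ebb4 is Bbb3.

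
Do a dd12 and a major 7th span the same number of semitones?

17 semitones (doubly diminished twelfth) vs 11 semitones (major seventh): not equal.

No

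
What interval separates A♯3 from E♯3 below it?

Descending from A#3 to E#3 is the same interval as ascending E#3 to A#3.
E to A spans four letter names (E-F-G-A) — that makes it a fourth of some quality.
E#3 to A#3 is 5 semitones, matching the perfect fourth exactly, so the quality is perfect.

perfect 4th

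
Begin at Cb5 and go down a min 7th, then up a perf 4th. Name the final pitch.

A minor seventh down from Cb5 is Db4.
Db4 up a perfect fourth → Gb4 (5 semitones).

Gb4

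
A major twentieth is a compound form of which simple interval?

M6

Take out 2 octaves (14 from the number): 20 − 14 = 6.
Quality carries through unchanged, so the simple form is a major sixth.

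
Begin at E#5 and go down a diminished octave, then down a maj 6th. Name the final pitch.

G##3

E#5 down a diminished octave → E##4 (11 semitones).
Down a major sixth from E##4: G##3 (9 semitones down).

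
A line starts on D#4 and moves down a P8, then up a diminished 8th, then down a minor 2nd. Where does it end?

C#4

A perfect octave down from D#4 is D#3.
A diminished octave up from D#3 is D4.
D4 down a minor second → C#4 (1 semitone).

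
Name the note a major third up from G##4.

B##4

Counting three letter names up from G lands on B.
A major third is 4 semitones; 4 semitones up from G##4 gives B##4.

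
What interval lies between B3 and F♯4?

B to F spans five letter names (B-C-D-E-F) — that makes it a fifth of some quality.
Counting semitones, B3→F#4 is 7, which is the perfect fifth.

perfect fifth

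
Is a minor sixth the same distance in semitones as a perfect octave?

A minor sixth is 8 semitones but a perfect octave is 12 semitones — different sizes.

No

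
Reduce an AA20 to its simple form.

Each octave removed subtracts seven from the number: 20 − 14 = 6.
So a doubly augmented twentieth is 2 octaves plus a doubly augmented sixth. The quality is unchanged.

doubly augmented 6th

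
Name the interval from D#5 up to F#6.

m10

D to F spans three letter names (D-E-F), plus an octave — that makes it a tenth of some quality.
A major tenth would be 16 semitones, but D#5 to F#6 is 15 — one semitone narrower, making it a minor tenth.
(Equivalently, a compound minor third: a minor third plus an octave.)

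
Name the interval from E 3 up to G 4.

E to G spans three letter names (E-F-G), plus an octave, so the interval is some kind of tenth.
At 15 semitones, E3→G4 falls one short of a major tenth: minor.
(Equivalently, a compound minor third: a minor third plus an octave.)

minor 10th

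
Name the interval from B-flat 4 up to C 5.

major 2nd

B to C spans two letter names (B-C): a second.
Counting semitones, Bb4→C5 is 2, which is the major second.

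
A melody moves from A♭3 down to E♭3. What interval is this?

Descending from Ab3 to Eb3 is the same interval as ascending Eb3 to Ab3.
E to A spans four letter names (E-F-G-A): a fourth.
Counting semitones, Eb3→Ab3 is 5, which is the perfect fourth.

perfect fourth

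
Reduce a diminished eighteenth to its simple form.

diminished 4th

Subtracting seven from the interval number removes an octave: 18 − 14 = 4.
That makes a diminished eighteenth a compound diminished fourth — 2 octaves plus a diminished fourth.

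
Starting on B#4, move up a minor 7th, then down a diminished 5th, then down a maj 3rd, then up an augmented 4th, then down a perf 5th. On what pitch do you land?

Up a minor seventh from B#4: A#5 (10 semitones up).
A#5 down a diminished fifth → D##5 (6 semitones).
D##5 down a major third → B#4 (4 semitones).
B#4 up an augmented fourth → E##5 (6 semitones).
E##5 down a perfect fifth → A##4 (7 semitones).

A##4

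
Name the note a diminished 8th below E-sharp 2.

An octave keeps the letter name E, an octave down from E.
A diminished octave is 11 semitones; 11 semitones down from E#2 gives E##1.

E-double-sharp 1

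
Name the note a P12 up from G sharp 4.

Five letters up from G (plus an octave) reaches D.
A perfect twelfth spans 19 semitones, so from G#4 the target pitch is D#6.

D sharp 6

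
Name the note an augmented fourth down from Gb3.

Counting four letter names down from G lands on D.
An augmented fourth is 6 semitones; 6 semitones down from Gb3 gives Dbb3.

Dbb3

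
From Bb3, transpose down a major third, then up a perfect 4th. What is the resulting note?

Cb4

Down a major third from Bb3: Gb3 (4 semitones down).
Gb3 up a perfect fourth → Cb4 (5 semitones).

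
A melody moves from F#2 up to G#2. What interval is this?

M2

F to G spans two letter names (F-G), so the interval is some kind of second.
F#2 to G#2 is 2 semitones, matching the major second exactly, so the quality is major.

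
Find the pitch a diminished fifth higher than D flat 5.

A double-flat 5

Counting five letter names up from D lands on A.
A diminished fifth is 6 semitones; 6 semitones up from Db5 gives Abb5.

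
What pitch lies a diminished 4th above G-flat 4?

Counting four letter names up from G lands on C.
Moving 4 semitones up from Gb4 (the size of a diminished fourth) reaches Cbb5.

C-double-flat 5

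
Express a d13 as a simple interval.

Each octave removed subtracts seven from the number: 13 − 7 = 6.
Quality carries through unchanged, so the simple form is a diminished sixth.

diminished sixth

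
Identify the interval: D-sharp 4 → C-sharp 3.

Descending from D#4 to C#3 is the same interval as ascending C#3 to D#4.
C to D spans two letter names (C-D), plus an octave: a ninth.
C#3 to D#4 is 14 semitones, matching the major ninth exactly, so the quality is major.
(Equivalently, a compound major second: a major second plus an octave.)

major ninth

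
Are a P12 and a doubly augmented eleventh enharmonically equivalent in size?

Both span 19 semitones: a perfect twelfth and a doubly augmented eleventh are the same chromatic distance.

Yes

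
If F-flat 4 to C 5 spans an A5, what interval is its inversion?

diminished 4th

Inverted interval numbers add to nine, so a fifth pairs with a fourth (5 + 4 = 9).
Quality inverts too: augmented becomes diminished. That makes the inversion a diminished fourth.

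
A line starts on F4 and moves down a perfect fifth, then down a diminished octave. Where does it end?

B2

A perfect fifth down from F4 is Bb3.
Bb3 down a diminished octave → B2 (11 semitones).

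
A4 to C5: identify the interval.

A to C spans three letter names (A-B-C): a third.
A4 to C5 is 3 semitones, a half step short of the major third (4), so this is minor.

minor third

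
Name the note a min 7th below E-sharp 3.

Counting seven letter names down from E lands on F.
A minor seventh spans 10 semitones, so from E#3 the target pitch is F##2.

F-double-sharp 2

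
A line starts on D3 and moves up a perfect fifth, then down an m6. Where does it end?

Up a perfect fifth from D3: A3 (7 semitones up).
A minor sixth down from A3 is C#3.

C#3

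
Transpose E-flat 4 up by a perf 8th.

An octave keeps the letter name E, an octave up from E.
A perfect octave is 12 semitones; 12 semitones up from Eb4 gives Eb5.

E-flat 5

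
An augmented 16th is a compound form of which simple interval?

augmented 2nd

Subtracting seven from the interval number removes an octave: 16 − 14 = 2.
Quality carries through unchanged, so the simple form is an augmented second.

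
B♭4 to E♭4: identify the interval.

Descending from Bb4 to Eb4 is the same interval as ascending Eb4 to Bb4.
E to B spans five letter names (E-F-G-A-B) — that makes it a fifth of some quality.
Eb4 to Bb4 is 7 semitones, matching the perfect fifth exactly, so the quality is perfect.

perfect fifth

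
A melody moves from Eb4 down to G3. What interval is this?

Descending from Eb4 to G3 is the same interval as ascending G3 to Eb4.
G to E spans six letter names (G-A-B-C-D-E): a sixth.
At 8 semitones, G3→Eb4 falls one short of a major sixth: minor.

minor sixth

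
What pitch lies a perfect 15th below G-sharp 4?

G-sharp 2

For a fifteenth the letter name doesn't change: still G, two octaves down.
Moving 24 semitones down from G#4 (the size of a perfect fifteenth) reaches G#2.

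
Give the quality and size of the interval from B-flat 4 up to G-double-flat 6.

d13

B to G spans six letter names (B-C-D-E-F-G), plus an octave: a thirteenth.
Bb4 to Gbb6 spans 19 semitones — two semitones narrower than the major thirteenth (21) — giving a diminished thirteenth.
(Equivalently, a compound diminished sixth: a diminished sixth plus an octave.)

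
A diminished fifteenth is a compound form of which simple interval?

diminished octave

Take out an octave (7 from the number): 15 − 7 = 8.
That makes a diminished fifteenth a compound diminished octave — an octave plus a diminished octave.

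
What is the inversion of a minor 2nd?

major 7th

Interval numbers invert to sum to nine: 2 + 7 = 9, so a second inverts to a seventh.
The quality also flips — minor becomes major — giving a major seventh.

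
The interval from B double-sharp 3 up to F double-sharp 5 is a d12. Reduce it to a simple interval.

Subtracting seven from the interval number removes an octave: 12 − 7 = 5.
Quality carries through unchanged, so the simple form is a diminished fifth.

d5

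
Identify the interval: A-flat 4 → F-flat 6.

minor 13th

A to F spans six letter names (A-B-C-D-E-F), plus an octave: a thirteenth.
At 20 semitones, Ab4→Fb6 falls one short of a major thirteenth: minor.
(Equivalently, a compound minor sixth: a minor sixth plus an octave.)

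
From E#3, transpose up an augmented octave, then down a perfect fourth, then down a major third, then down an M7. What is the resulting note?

A#2

Up an augmented octave from E#3: E##4 (13 semitones up).
E##4 down a perfect fourth → B##3 (5 semitones).
Down a major third from B##3: G##3 (4 semitones down).
Down a major seventh from G##3: A#2 (11 semitones down).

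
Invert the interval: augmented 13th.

First reduce the compound augmented thirteenth to its simple form, an augmented sixth.
Interval numbers invert to sum to nine: 6 + 3 = 9, so a sixth inverts to a third.
And augmented becomes diminished under inversion, so we get a diminished third.

diminished third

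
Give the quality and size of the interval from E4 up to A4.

P4

E to A spans four letter names (E-F-G-A): a fourth.
Counting semitones, E4→A4 is 5, which is the perfect fourth.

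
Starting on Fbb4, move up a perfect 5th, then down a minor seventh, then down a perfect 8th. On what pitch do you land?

Dbb3

A perfect fifth up from Fbb4 is Cbb5.
A minor seventh down from Cbb5 is Dbb4.
Dbb4 down a perfect octave → Dbb3 (12 semitones).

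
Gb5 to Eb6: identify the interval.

G to E spans six letter names (G-A-B-C-D-E): a sixth.
Gb5 to Eb6 is 9 semitones, matching the major sixth exactly, so the quality is major.

M6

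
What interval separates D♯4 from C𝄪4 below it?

minor 2nd

Descending from D#4 to C##4 is the same interval as ascending C##4 to D#4.
C to D spans two letter names (C-D): a second.
C##4 to D#4 is 1 semitone, a half step short of the major second (2), so this is minor.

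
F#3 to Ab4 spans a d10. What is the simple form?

diminished third

Each octave removed subtracts seven from the number: 10 − 7 = 3.
That makes a diminished tenth a compound diminished third — an octave plus a diminished third.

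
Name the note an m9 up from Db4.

The ninth's letter: D up two letter names plus an octave → E.
Moving 13 semitones up from Db4 (the size of a minor ninth) reaches Ebb5.

Ebb5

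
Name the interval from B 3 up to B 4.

perfect octave

B to B is the same letter name, plus an octave: an octave.
Counting semitones, B3→B4 is 12, which is the perfect octave.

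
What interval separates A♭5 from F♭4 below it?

Descending from Ab5 to Fb4 is the same interval as ascending Fb4 to Ab5.
F to A spans three letter names (F-G-A), plus an octave: a tenth.
Counting semitones, Fb4→Ab5 is 16, which is the major tenth.
(Equivalently, a compound major third: a major third plus an octave.)

major tenth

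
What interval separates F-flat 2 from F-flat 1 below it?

Descending from Fb2 to Fb1 is the same interval as ascending Fb1 to Fb2.
F to F is the same letter name, plus an octave: an octave.
Fb1 to Fb2 is 12 semitones, matching the perfect octave exactly, so the quality is perfect.

perfect octave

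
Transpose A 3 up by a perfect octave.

An octave keeps the letter name A, an octave up from A.
A perfect octave is 12 semitones; 12 semitones up from A3 gives A4.

A 4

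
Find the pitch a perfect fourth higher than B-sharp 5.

Counting four letter names up from B lands on E.
A perfect fourth is 5 semitones; 5 semitones up from B#5 gives E#6.

E-sharp 6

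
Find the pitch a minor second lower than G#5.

F##5

Two letter names down from G: F.
Moving 1 semitone down from G#5 (the size of a minor second) reaches F##5.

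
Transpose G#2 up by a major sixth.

E#3

Six letter names up from G: E.
A major sixth spans 9 semitones, so from G#2 the target pitch is E#3.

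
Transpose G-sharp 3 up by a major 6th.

E-sharp 4

The sixth takes the letter from G up to E.
A major sixth spans 9 semitones, so from G#3 the target pitch is E#4.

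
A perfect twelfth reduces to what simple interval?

Subtracting seven from the interval number removes an octave: 12 − 7 = 5.
That makes a perfect twelfth a compound perfect fifth — an octave plus a perfect fifth.

perfect fifth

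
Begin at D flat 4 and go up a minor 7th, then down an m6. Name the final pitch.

E flat 4

Db4 up a minor seventh → Cb5 (10 semitones).
Cb5 down a minor sixth → Eb4 (8 semitones).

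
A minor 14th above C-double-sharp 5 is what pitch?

The fourteenth's letter: C up seven letter names plus an octave → B.
A minor fourteenth spans 22 semitones, so from C##5 the target pitch is B#6.

B-sharp 6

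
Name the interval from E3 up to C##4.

E to C spans six letter names (E-F-G-A-B-C): a sixth.
The major sixth is 9 semitones; here we have 10, one semitone wider: augmented.

augmented 6th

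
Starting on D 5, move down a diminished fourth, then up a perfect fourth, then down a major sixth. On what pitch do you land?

F sharp 4

Down a diminished fourth from D5: A#4 (4 semitones down).
A#4 up a perfect fourth → D#5 (5 semitones).
Down a major sixth from D#5: F#4 (9 semitones down).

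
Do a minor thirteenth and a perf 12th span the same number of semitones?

No

20 semitones (minor thirteenth) vs 19 semitones (perfect twelfth): not equal.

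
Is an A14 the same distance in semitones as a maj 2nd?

An augmented fourteenth is 24 semitones but a major second is 2 semitones — different sizes.

No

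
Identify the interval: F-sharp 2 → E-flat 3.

F to E spans seven letter names (F-G-A-B-C-D-E): a seventh.
F#2 to Eb3 spans 9 semitones — two semitones narrower than the major seventh (11) — giving a diminished seventh.

diminished seventh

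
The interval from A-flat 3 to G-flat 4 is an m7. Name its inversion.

major second

The rule of nine gives the new number: 9 − 7 = 2, so a seventh becomes a second.
Quality inverts too: minor becomes major. That makes the inversion a major second.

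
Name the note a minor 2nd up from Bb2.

Cb3

Counting two letter names up from B lands on C.
Moving 1 semitone up from Bb2 (the size of a minor second) reaches Cb3.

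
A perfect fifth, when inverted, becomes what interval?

The rule of nine gives the new number: 9 − 5 = 4, so a fifth becomes a fourth.
And perfect stays perfect under inversion, so we get a perfect fourth.

P4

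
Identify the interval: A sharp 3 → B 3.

A to B spans two letter names (A-B), so the interval is some kind of second.
At 1 semitone, A#3→B3 falls one short of a major second: minor.

minor 2nd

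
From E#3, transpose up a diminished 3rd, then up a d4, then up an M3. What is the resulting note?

E#3 up a diminished third → G3 (2 semitones).
G3 up a diminished fourth → Cb4 (4 semitones).
Cb4 up a major third → Eb4 (4 semitones).

Eb4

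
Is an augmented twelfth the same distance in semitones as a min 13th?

An augmented twelfth = 20 semitones = a minor thirteenth; enharmonically equal.

Yes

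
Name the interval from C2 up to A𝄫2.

C to A spans six letter names (C-D-E-F-G-A), so the interval is some kind of sixth.
C2 to Abb2 spans 7 semitones — two semitones narrower than the major sixth (9) — giving a diminished sixth.

diminished sixth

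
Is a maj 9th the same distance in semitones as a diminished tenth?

Yes

A major ninth spans 14 semitones, and a diminished tenth also spans 14 semitones — they're enharmonic.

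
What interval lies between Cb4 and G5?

A12

C to G spans five letter names (C-D-E-F-G), plus an octave — that makes it a twelfth of some quality.
Cb4 to G5 spans 20 semitones — one semitone wider than the perfect twelfth (19) — giving an augmented twelfth.
(Equivalently, a compound augmented fifth: an augmented fifth plus an octave.)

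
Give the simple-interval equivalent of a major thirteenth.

major 6th

Subtracting seven from the interval number removes an octave: 13 − 7 = 6.
So a major thirteenth is an octave plus a major sixth. The quality is unchanged.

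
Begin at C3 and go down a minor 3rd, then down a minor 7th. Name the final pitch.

Down a minor third from C3: A2 (3 semitones down).
A2 down a minor seventh → B1 (10 semitones).

B1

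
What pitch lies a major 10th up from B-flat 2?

The tenth's letter: B up three letter names plus an octave → D.
Moving 16 semitones up from Bb2 (the size of a major tenth) reaches D4.

D 4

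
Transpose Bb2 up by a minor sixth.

The sixth takes the letter from B up to G.
A minor sixth is 8 semitones; 8 semitones up from Bb2 gives Gb3.

Gb3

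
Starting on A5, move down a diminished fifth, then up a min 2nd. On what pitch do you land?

E5

A5 down a diminished fifth → D#5 (6 semitones).
Up a minor second from D#5: E5 (1 semitone up).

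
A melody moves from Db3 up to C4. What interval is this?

M7

D to C spans seven letter names (D-E-F-G-A-B-C), so the interval is some kind of seventh.
Counting semitones, Db3→C4 is 11, which is the major seventh.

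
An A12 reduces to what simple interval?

Each octave removed subtracts seven from the number: 12 − 7 = 5.
Quality carries through unchanged, so the simple form is an augmented fifth.

augmented fifth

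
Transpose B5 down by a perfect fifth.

E5

Five letter names down from B: E.
A perfect fifth spans 7 semitones, so from B5 the target pitch is E5.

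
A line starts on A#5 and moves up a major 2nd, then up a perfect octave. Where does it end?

A major second up from A#5 is B#5.
Up a perfect octave from B#5: B#6 (12 semitones up).

B#6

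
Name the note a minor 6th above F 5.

The sixth takes the letter from F up to D.
A minor sixth spans 8 semitones, so from F5 the target pitch is Db6.

D-flat 6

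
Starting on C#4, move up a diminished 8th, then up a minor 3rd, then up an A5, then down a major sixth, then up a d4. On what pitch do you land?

A diminished octave up from C#4 is C5.
C5 up a minor third → Eb5 (3 semitones).
Eb5 up an augmented fifth → B5 (8 semitones).
B5 down a major sixth → D5 (9 semitones).
Up a diminished fourth from D5: Gb5 (4 semitones up).

Gb5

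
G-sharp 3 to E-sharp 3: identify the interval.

Descending from G#3 to E#3 is the same interval as ascending E#3 to G#3.
E to G spans three letter names (E-F-G) — that makes it a third of some quality.
A major third would be 4 semitones, but E#3 to G#3 is 3 — one semitone narrower, making it a minor third.

m3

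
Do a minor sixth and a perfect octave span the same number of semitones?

8 semitones (minor sixth) vs 12 semitones (perfect octave): not equal.

No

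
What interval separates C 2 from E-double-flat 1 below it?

A6

Descending from C2 to Ebb1 is the same interval as ascending Ebb1 to C2.
E to C spans six letter names (E-F-G-A-B-C) — that makes it a sixth of some quality.
The major sixth is 9 semitones; here we have 10, one semitone wider: augmented.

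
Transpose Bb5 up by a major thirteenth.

Counting six letter names plus an octave up from B lands on G.
Moving 21 semitones up from Bb5 (the size of a major thirteenth) reaches G7.

G7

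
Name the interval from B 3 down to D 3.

M6

Descending from B3 to D3 is the same interval as ascending D3 to B3.
D to B spans six letter names (D-E-F-G-A-B): a sixth.
D3 to B3 is 9 semitones, matching the major sixth exactly, so the quality is major.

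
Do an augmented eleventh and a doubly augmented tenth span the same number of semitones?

An augmented eleventh spans 18 semitones, and a doubly augmented tenth also spans 18 semitones — they're enharmonic.

Yes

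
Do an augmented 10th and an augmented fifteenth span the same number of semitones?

No

An augmented tenth is 17 semitones but an augmented fifteenth is 25 semitones — different sizes.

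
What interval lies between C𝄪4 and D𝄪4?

C to D spans two letter names (C-D): a second.
Counting semitones, C##4→D##4 is 2, which is the major second.

M2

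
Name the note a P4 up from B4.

Counting four letter names up from B lands on E.
A perfect fourth spans 5 semitones, so from B4 the target pitch is E5.

E5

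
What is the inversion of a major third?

m6

The rule of nine gives the new number: 9 − 3 = 6, so a third becomes a sixth.
And major becomes minor under inversion, so we get a minor sixth.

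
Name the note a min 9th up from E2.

F3

The ninth's letter: E up two letter names plus an octave → F.
A minor ninth spans 13 semitones, so from E2 the target pitch is F3.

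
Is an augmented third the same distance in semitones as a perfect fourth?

An augmented third = 5 semitones = a perfect fourth; enharmonically equal.

Yes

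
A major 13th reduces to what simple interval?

major 6th

Each octave removed subtracts seven from the number: 13 − 7 = 6.
So a major thirteenth is an octave plus a major sixth. The quality is unchanged.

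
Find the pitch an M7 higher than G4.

F#5

The seventh takes the letter from G up to F.
Moving 11 semitones up from G4 (the size of a major seventh) reaches F#5.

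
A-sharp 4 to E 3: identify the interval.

Descending from A#4 to E3 is the same interval as ascending E3 to A#4.
E to A spans four letter names (E-F-G-A), plus an octave: an eleventh.
E3 to A#4 spans 18 semitones — one semitone wider than the perfect eleventh (17) — giving an augmented eleventh.
(Equivalently, a compound augmented fourth: an augmented fourth plus an octave.)

augmented 11th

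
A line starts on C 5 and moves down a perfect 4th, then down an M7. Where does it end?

A flat 3

Down a perfect fourth from C5: G4 (5 semitones down).
A major seventh down from G4 is Ab3.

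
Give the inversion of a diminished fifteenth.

augmented 1st

First reduce the compound diminished fifteenth to its simple form, a diminished octave.
Inverted interval numbers add to nine, so an octave pairs with a unison (8 + 1 = 9).
Quality inverts too: diminished becomes augmented. That makes the inversion an augmented unison.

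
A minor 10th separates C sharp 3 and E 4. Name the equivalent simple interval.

minor third

Take out an octave (7 from the number): 10 − 7 = 3.
That makes a minor tenth a compound minor third — an octave plus a minor third.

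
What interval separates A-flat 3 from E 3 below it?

diminished 4th

Descending from Ab3 to E3 is the same interval as ascending E3 to Ab3.
E to A spans four letter names (E-F-G-A) — that makes it a fourth of some quality.
E3 to Ab3 spans 4 semitones — one semitone narrower than the perfect fourth (5) — giving a diminished fourth.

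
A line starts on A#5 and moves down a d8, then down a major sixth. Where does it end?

C##4

A diminished octave down from A#5 is A##4.
Down a major sixth from A##4: C##4 (9 semitones down).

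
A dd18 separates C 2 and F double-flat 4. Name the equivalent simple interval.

doubly diminished fourth

Take out 2 octaves (14 from the number): 18 − 14 = 4.
Quality carries through unchanged, so the simple form is a doubly diminished fourth.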